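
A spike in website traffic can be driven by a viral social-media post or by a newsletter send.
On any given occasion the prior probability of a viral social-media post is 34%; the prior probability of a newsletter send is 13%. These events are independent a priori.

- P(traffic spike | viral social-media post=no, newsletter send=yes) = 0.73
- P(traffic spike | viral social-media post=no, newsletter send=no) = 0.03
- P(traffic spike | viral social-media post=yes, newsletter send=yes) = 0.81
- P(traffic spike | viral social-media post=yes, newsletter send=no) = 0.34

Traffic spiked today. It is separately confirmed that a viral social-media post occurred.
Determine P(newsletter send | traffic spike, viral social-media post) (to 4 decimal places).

P(traffic spike | viral social-media post) = 0.34*0.87 + 0.81*0.13 = 0.295800 + 0.105300 = 0.401100
The newsletter send-present share is 0.81*0.13 = 0.105300.
P(newsletter send | traffic spike, viral social-media post) = 0.105300 / 0.401100 ≈ 0.2625

P(newsletter send | traffic spike, viral social-media post) ≈ 0.2625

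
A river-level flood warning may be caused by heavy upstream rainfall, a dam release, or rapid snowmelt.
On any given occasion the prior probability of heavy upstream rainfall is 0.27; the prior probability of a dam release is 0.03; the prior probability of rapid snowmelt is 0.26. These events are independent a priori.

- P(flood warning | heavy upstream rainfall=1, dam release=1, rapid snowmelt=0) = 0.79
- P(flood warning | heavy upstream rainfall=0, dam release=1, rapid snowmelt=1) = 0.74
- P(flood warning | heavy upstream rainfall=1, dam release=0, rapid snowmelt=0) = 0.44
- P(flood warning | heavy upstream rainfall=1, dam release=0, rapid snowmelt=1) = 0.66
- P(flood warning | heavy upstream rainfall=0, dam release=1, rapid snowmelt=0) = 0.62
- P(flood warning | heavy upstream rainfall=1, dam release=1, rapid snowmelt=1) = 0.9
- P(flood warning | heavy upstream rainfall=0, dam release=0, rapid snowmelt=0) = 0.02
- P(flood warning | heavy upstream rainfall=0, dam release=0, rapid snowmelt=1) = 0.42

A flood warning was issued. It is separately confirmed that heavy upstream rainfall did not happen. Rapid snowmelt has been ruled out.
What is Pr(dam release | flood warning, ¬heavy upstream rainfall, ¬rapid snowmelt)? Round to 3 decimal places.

By total probability over both values of dam release:
  P(flood warning | ¬heavy upstream rainfall, ¬rapid snowmelt) = 0.02·0.97 + 0.62·0.03
        = 0.019400 + 0.018600 = 0.038000
Configurations with dam release contribute 0.018600, so
  P(dam release | flood warning, ¬heavy upstream rainfall, ¬rapid snowmelt) = 0.018600 / 0.038000 ≈ 0.489

Pr(dam release | flood warning, ¬heavy upstream rainfall, ¬rapid snowmelt) ≈ 0.489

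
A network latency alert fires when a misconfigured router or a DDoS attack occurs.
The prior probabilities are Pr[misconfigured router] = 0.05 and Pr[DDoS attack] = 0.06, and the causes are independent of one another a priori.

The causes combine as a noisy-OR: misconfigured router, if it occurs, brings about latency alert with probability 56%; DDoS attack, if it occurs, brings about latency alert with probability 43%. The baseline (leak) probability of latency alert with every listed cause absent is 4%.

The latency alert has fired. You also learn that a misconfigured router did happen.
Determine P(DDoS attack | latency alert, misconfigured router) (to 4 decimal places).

Under noisy-OR, P(latency alert | causes) = 1 − (1−0.04)·∏(1−qᵢ) over the active causes.
P(latency alert | misconfigured router) = 0.5776·0.94 + 0.759232·0.06 = 0.542944 + 0.045554 = 0.588498
Restricting to configurations with DDoS attack present: 0.759232·0.06 = 0.045554.
P(DDoS attack | latency alert, misconfigured router) = 0.045554 / 0.588498 ≈ 0.0774

P(DDoS attack | latency alert, misconfigured router) ≈ 0.0774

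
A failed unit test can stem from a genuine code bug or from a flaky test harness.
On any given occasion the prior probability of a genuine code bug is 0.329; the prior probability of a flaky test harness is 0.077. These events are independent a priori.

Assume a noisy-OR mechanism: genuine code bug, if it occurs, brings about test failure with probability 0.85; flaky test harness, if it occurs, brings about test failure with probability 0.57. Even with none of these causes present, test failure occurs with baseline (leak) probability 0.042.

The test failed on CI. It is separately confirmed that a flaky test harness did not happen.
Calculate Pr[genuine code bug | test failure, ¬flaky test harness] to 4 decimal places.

Under noisy-OR, P(test failure | causes) = 1 − (1−0.042)·∏(1−qᵢ) over the active causes.
Weight on genuine code bug=true, given the evidence: 0.8563·0.329 = 0.281723
Denominator P(test failure | ¬flaky test harness): 0.042·0.671 + 0.8563·0.329 = 0.309905
Posterior = 0.281723 / 0.309905 ≈ 0.9091

Pr[genuine code bug | test failure, ¬flaky test harness] ≈ 0.9091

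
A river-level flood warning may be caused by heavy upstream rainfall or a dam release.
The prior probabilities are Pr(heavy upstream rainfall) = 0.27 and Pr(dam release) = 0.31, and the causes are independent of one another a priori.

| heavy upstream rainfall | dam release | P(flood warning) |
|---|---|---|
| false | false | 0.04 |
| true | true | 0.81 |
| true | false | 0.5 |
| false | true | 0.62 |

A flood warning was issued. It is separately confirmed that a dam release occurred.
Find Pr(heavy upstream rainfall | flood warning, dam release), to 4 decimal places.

Numerator (weight on configurations with heavy upstream rainfall): 0.81·0.27 = 0.218700
The normalizing constant is 0.62·0.73 + 0.81·0.27 = 0.671300
Posterior = 0.218700 / 0.671300 ≈ 0.3258

Pr(heavy upstream rainfall | flood warning, dam release) ≈ 0.3258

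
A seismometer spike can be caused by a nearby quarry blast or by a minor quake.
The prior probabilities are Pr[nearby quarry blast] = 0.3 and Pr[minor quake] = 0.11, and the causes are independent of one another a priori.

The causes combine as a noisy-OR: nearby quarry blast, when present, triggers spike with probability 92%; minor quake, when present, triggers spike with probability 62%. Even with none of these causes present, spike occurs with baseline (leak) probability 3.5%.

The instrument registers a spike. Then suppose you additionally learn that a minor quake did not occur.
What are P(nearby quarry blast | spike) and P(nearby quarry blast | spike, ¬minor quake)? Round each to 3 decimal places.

P(nearby quarry blast | spike) ≈ 0.798; P(nearby quarry blast | spike, ¬minor quake) ≈ 0.919

Under noisy-OR, P(spike | causes) = 1 − (1−0.035)·∏(1−qᵢ) over the active causes.
Numerator (weight on configurations with nearby quarry blast): 0.246388 + 0.032032 = 0.278420
Normalizer over all consistent configurations: 0.035*0.7*0.89 + 0.6333*0.7*0.11 + 0.9228*0.3*0.89 + 0.970664*0.3*0.11 = 0.348989
P(nearby quarry blast | spike) = 0.278420/0.348989 ≈ 0.798

With the extra evidence:
Enumerate both values of nearby quarry blast and weight by the priors:
  P(spike | ¬minor quake) = 0.035×0.7 + 0.9228×0.3
        = 0.024500 + 0.276840 = 0.301340
Configurations with nearby quarry blast contribute 0.276840, so
  P(nearby quarry blast | spike, ¬minor quake) = 0.276840 / 0.301340 ≈ 0.919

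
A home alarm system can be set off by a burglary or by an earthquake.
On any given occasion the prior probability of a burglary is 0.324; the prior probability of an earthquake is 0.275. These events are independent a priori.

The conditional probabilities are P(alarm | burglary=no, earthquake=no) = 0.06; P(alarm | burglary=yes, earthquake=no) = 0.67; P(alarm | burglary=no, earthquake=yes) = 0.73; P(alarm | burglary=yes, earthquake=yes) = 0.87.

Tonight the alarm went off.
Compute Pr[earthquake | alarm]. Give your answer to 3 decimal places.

Pr[earthquake | alarm] ≈ 0.533

P(alarm) = 0.06×0.676×0.725 + 0.73×0.676×0.275 + 0.67×0.324×0.725 + 0.87×0.324×0.275 = 0.029406 + 0.135707 + 0.157383 + 0.077517 = 0.400013
Of this, 0.213224 comes from 0.135707 + 0.077517 (the earthquake=true cases).
So P(earthquake | alarm) = 0.213224/0.400013 ≈ 0.533.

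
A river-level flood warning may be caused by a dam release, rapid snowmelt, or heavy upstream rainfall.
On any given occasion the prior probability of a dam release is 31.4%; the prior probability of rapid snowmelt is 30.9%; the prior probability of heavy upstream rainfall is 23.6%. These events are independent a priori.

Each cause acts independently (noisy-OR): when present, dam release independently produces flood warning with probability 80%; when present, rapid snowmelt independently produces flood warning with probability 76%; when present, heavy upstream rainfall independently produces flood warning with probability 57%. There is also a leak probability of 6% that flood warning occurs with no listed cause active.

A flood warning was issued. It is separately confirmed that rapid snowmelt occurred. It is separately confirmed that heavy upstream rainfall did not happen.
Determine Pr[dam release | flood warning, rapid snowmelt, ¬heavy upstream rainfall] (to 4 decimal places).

Pr[dam release | flood warning, rapid snowmelt, ¬heavy upstream rainfall] ≈ 0.3608

Under noisy-OR, P(flood warning | causes) = 1 − (1−0.06)·∏(1−qᵢ) over the active causes.
Weight on dam release=true, given the evidence: 0.95488×0.314 = 0.299832
Normalizer over all consistent configurations: 0.7744×0.686 + 0.95488×0.314 = 0.831070
Posterior = 0.299832 / 0.831070 ≈ 0.3608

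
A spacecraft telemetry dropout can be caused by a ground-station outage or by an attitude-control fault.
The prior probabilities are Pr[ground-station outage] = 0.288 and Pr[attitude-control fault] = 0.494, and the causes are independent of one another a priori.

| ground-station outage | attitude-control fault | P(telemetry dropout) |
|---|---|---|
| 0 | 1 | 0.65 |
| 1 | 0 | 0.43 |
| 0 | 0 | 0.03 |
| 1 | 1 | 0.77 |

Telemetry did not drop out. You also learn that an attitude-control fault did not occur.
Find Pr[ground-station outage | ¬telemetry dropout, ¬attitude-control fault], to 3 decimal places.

Enumerate both values of ground-station outage and weight by the priors:
  P(¬telemetry dropout | ¬attitude-control fault) = 0.97*0.712 + 0.57*0.288
        = 0.690640 + 0.164160 = 0.854800
The terms with ground-station outage present sum to 0.164160, so
  P(ground-station outage | ¬telemetry dropout, ¬attitude-control fault) = 0.164160 / 0.854800 ≈ 0.192

Pr[ground-station outage | ¬telemetry dropout, ¬attitude-control fault] ≈ 0.192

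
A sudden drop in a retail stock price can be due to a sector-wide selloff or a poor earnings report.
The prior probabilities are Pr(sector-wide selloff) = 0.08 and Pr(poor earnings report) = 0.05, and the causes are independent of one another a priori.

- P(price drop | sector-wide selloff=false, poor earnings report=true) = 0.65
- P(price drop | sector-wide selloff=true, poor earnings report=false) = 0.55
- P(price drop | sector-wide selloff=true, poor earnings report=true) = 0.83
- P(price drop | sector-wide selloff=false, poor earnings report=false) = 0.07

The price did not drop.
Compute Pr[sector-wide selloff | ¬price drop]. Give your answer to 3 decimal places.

Pr[sector-wide selloff | ¬price drop] ≈ 0.040

For the numerator, keep only sector-wide selloff=true terms: 0.034200 + 0.000680 = 0.034880
Normalizer over all consistent configurations: 0.93×0.92×0.95 + 0.35×0.92×0.05 + 0.45×0.08×0.95 + 0.17×0.08×0.05 = 0.863800
Posterior = 0.034880 / 0.863800 ≈ 0.040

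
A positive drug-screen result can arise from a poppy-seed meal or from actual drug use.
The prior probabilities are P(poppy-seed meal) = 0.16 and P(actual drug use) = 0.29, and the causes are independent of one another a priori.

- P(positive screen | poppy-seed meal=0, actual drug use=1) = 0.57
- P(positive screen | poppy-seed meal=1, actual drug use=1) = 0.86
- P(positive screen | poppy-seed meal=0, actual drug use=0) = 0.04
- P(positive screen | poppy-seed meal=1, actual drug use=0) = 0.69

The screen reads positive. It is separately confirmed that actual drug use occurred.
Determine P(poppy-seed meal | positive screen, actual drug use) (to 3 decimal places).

P(poppy-seed meal | positive screen, actual drug use) ≈ 0.223

Weight on poppy-seed meal=true, given the evidence: 0.86*0.16 = 0.137600
Normalizer over all consistent configurations: 0.57*0.84 + 0.86*0.16 = 0.616400
P(poppy-seed meal | positive screen, actual drug use) = 0.137600/0.616400 ≈ 0.223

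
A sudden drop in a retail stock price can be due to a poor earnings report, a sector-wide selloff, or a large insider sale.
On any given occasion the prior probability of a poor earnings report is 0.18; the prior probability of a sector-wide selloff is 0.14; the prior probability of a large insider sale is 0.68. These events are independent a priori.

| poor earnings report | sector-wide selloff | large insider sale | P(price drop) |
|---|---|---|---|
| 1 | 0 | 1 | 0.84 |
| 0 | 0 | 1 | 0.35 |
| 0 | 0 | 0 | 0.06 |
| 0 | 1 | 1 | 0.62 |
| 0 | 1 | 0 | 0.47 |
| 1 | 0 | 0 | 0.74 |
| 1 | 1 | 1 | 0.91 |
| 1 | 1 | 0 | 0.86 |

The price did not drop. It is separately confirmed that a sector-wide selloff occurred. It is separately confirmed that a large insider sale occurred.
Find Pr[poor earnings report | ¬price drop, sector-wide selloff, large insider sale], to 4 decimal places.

Pr[poor earnings report | ¬price drop, sector-wide selloff, large insider sale] ≈ 0.0494

Enumerate both values of poor earnings report and weight by the priors:
  P(¬price drop | sector-wide selloff, large insider sale) = 0.38·0.82 + 0.09·0.18
        = 0.311600 + 0.016200 = 0.327800
Keeping only the poor earnings report-present terms gives 0.016200, so
  P(poor earnings report | ¬price drop, sector-wide selloff, large insider sale) = 0.016200 / 0.327800 ≈ 0.0494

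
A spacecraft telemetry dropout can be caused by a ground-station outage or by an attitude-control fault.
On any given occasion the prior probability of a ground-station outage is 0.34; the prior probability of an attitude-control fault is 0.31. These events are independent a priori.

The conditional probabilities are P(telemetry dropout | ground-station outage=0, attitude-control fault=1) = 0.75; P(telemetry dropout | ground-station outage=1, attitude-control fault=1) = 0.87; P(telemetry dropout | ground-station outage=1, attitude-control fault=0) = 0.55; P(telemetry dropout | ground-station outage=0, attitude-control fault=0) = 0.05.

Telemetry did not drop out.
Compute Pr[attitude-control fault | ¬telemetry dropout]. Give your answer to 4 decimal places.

P(¬telemetry dropout) = 0.95·0.66·0.69 + 0.25·0.66·0.31 + 0.45·0.34·0.69 + 0.13·0.34·0.31 = 0.432630 + 0.051150 + 0.105570 + 0.013702 = 0.603052
Restricting to configurations with attitude-control fault present: 0.051150 + 0.013702 = 0.064852.
P(attitude-control fault | ¬telemetry dropout) = 0.064852 / 0.603052 ≈ 0.1075

Pr[attitude-control fault | ¬telemetry dropout] ≈ 0.1075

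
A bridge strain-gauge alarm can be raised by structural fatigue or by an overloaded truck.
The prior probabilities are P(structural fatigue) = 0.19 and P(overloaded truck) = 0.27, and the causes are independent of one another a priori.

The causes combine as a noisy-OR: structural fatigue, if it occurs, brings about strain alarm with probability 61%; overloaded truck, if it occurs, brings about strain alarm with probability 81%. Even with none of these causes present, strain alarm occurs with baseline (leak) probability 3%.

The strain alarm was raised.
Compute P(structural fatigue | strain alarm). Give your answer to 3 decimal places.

P(structural fatigue | strain alarm) ≈ 0.406

Under noisy-OR, P(strain alarm | causes) = 1 − (1−0.03)·∏(1−qᵢ) over the active causes.
P(strain alarm) = 0.03·0.81·0.73 + 0.8157·0.81·0.27 + 0.6217·0.19·0.73 + 0.928123·0.19·0.27 = 0.017739 + 0.178394 + 0.086230 + 0.047613 = 0.329976
Restricting to configurations with structural fatigue present: 0.086230 + 0.047613 = 0.133843.
P(structural fatigue | strain alarm) = 0.133843 / 0.329976 ≈ 0.406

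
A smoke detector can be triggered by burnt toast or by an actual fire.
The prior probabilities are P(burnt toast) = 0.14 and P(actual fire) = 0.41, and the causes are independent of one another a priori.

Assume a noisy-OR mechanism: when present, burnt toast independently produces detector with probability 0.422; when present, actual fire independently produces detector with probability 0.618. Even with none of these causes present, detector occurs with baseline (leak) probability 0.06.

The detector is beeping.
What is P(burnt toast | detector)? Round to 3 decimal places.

Under noisy-OR, P(detector | causes) = 1 − (1−0.06)·∏(1−qᵢ) over the active causes.
For the numerator, keep only burnt toast=true terms: 0.037722 + 0.045487 = 0.083209
Normalizer over all consistent configurations: 0.06*0.86*0.59 + 0.64092*0.86*0.41 + 0.45668*0.14*0.59 + 0.792452*0.14*0.41 = 0.339641
Posterior = 0.083209 / 0.339641 ≈ 0.245

P(burnt toast | detector) ≈ 0.245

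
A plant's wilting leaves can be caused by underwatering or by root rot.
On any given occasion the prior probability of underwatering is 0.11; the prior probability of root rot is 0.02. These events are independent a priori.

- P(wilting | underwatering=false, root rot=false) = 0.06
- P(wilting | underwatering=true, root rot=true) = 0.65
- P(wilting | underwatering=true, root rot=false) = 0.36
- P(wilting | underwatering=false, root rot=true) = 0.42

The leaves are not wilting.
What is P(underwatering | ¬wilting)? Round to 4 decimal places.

P(underwatering | ¬wilting) ≈ 0.0775

Sum P(¬wilting|·) weighted by the priors over the 4 (underwatering, root rot) configurations:
  P(¬wilting) = 0.94*0.89*0.98 + 0.58*0.89*0.02 + 0.64*0.11*0.98 + 0.35*0.11*0.02
        = 0.819868 + 0.010324 + 0.068992 + 0.000770 = 0.899954
Keeping only the underwatering-present terms gives 0.069762, so
  P(underwatering | ¬wilting) = 0.069762 / 0.899954 ≈ 0.0775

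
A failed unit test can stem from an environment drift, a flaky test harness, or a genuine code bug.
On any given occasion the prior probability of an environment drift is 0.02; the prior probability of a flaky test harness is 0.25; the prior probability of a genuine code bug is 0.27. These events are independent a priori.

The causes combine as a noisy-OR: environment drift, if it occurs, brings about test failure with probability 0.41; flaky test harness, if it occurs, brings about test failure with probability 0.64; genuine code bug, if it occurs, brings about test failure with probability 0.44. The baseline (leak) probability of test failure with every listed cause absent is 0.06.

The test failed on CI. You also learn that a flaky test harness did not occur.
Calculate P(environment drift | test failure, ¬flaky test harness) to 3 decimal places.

P(environment drift | test failure, ¬flaky test harness) ≈ 0.057

Under noisy-OR, P(test failure | causes) = 1 − (1−0.06)·∏(1−qᵢ) over the active causes.
Enumerate the 4 (environment drift, genuine code bug) configurations and weight by the priors:
  P(test failure | ¬flaky test harness) = 0.06×0.98×0.73 + 0.4736×0.98×0.27 + 0.4454×0.02×0.73 + 0.689424×0.02×0.27
        = 0.042924 + 0.125315 + 0.006503 + 0.003723 = 0.178465
The terms with environment drift present sum to 0.010226, so
  P(environment drift | test failure, ¬flaky test harness) = 0.010226 / 0.178465 ≈ 0.057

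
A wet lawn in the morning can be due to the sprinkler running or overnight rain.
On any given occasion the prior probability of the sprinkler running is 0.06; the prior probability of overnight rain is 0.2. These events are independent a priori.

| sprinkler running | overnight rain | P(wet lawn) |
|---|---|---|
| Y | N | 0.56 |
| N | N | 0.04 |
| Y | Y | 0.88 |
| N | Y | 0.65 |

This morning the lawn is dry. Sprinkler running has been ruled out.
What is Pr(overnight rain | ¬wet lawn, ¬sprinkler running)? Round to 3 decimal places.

Pr(overnight rain | ¬wet lawn, ¬sprinkler running) ≈ 0.084

P(¬wet lawn | ¬sprinkler running) = 0.96*0.8 + 0.35*0.2 = 0.768000 + 0.070000 = 0.838000
Restricting to configurations with overnight rain present: 0.35*0.2 = 0.070000.
Hence the posterior is 0.070000/0.838000 ≈ 0.084.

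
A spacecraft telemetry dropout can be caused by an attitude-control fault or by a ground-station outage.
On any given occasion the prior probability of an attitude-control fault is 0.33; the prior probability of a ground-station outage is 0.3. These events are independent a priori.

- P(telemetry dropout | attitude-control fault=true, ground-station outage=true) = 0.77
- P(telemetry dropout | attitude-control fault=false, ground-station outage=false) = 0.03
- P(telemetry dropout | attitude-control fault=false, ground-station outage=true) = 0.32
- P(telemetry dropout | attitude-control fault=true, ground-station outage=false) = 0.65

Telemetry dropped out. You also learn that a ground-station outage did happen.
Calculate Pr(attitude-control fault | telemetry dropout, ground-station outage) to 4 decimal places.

Pr(attitude-control fault | telemetry dropout, ground-station outage) ≈ 0.5424

Numerator (weight on configurations with attitude-control fault): 0.77·0.33 = 0.254100
The normalizing constant is 0.32·0.67 + 0.77·0.33 = 0.468500
Posterior = 0.254100 / 0.468500 ≈ 0.5424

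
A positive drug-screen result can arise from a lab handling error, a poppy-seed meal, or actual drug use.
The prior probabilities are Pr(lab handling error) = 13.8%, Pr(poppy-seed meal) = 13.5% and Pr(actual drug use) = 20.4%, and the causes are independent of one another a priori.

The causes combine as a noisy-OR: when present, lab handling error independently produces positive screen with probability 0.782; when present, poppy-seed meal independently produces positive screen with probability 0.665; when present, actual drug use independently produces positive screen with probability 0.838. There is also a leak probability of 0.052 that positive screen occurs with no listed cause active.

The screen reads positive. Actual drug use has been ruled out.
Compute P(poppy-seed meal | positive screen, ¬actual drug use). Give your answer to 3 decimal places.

P(poppy-seed meal | positive screen, ¬actual drug use) ≈ 0.420

Under noisy-OR, P(positive screen | causes) = 1 − (1−0.052)·∏(1−qᵢ) over the active causes.
Sum P(positive screen|·) weighted by the priors over the 4 (lab handling error, poppy-seed meal) configurations:
  P(positive screen | ¬actual drug use) = 0.052×0.862×0.865 + 0.68242×0.862×0.135 + 0.793336×0.138×0.865 + 0.930768×0.138×0.135
        = 0.038773 + 0.079413 + 0.094701 + 0.017340 = 0.230227
The terms with poppy-seed meal present sum to 0.096753, so
  P(poppy-seed meal | positive screen, ¬actual drug use) = 0.096753 / 0.230227 ≈ 0.420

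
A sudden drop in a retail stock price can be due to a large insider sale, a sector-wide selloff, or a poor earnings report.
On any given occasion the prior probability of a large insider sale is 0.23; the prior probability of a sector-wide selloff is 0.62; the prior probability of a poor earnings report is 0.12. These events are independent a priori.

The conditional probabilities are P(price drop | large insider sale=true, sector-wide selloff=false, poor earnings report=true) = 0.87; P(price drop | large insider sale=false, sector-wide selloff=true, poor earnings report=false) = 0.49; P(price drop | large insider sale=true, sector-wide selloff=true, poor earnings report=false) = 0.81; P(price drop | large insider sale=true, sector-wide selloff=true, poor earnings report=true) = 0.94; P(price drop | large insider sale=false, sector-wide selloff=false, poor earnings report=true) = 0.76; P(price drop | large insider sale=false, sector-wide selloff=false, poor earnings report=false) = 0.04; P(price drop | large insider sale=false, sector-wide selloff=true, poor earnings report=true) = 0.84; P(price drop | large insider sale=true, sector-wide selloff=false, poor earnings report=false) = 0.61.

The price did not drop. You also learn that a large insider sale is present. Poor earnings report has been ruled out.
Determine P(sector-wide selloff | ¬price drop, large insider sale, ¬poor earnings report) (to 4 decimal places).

P(sector-wide selloff | ¬price drop, large insider sale, ¬poor earnings report) ≈ 0.4429

P(¬price drop | large insider sale, ¬poor earnings report) = 0.39·0.38 + 0.19·0.62 = 0.148200 + 0.117800 = 0.266000
Of this, 0.117800 comes from 0.19·0.62 (the sector-wide selloff=true cases).
So P(sector-wide selloff | ¬price drop, large insider sale, ¬poor earnings report) = 0.117800/0.266000 ≈ 0.4429.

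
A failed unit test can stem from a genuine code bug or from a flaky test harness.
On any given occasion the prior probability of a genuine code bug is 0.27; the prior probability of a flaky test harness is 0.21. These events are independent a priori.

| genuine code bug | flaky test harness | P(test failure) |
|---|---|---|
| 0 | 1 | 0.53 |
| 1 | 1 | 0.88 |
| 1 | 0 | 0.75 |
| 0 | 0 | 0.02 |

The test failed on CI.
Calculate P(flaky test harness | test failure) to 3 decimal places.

P(test failure) = 0.02*0.73*0.79 + 0.53*0.73*0.21 + 0.75*0.27*0.79 + 0.88*0.27*0.21 = 0.011534 + 0.081249 + 0.159975 + 0.049896 = 0.302654
The flaky test harness-present share is 0.081249 + 0.049896 = 0.131145.
Hence the posterior is 0.131145/0.302654 ≈ 0.433.

P(flaky test harness | test failure) ≈ 0.433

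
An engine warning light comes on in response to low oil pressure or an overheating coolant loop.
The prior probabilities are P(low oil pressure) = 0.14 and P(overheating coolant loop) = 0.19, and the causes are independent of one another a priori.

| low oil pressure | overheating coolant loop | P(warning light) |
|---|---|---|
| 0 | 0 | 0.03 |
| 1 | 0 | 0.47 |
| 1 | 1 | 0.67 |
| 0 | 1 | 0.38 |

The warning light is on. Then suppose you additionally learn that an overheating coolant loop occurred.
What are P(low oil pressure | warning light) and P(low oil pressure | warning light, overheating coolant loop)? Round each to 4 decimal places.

P(low oil pressure | warning light) ≈ 0.4615; P(low oil pressure | warning light, overheating coolant loop) ≈ 0.2230

P(warning light) = 0.03×0.86×0.81 + 0.38×0.86×0.19 + 0.47×0.14×0.81 + 0.67×0.14×0.19 = 0.020898 + 0.062092 + 0.053298 + 0.017822 = 0.154110
Of this, 0.071120 comes from 0.053298 + 0.017822 (the low oil pressure=true cases).
So P(low oil pressure | warning light) = 0.071120/0.154110 ≈ 0.4615.

Now also conditioning on overheating coolant loop=true:
Weight on low oil pressure=true, given the evidence: 0.67*0.14 = 0.093800
The normalizing constant is 0.38*0.86 + 0.67*0.14 = 0.420600
Posterior = 0.093800 / 0.420600 ≈ 0.2230
— overheating coolant loop explains away the evidence for low oil pressure.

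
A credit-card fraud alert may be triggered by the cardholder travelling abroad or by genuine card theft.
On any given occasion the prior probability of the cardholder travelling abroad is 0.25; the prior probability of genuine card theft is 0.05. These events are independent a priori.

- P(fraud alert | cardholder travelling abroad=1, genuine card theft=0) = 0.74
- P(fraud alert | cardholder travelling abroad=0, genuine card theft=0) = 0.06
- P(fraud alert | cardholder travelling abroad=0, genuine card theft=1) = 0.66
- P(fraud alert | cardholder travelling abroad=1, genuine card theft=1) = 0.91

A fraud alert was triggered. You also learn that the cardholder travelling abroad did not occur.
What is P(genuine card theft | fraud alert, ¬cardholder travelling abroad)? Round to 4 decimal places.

P(genuine card theft | fraud alert, ¬cardholder travelling abroad) ≈ 0.3667

Enumerate both values of genuine card theft and weight by the priors:
  P(fraud alert | ¬cardholder travelling abroad) = 0.06*0.95 + 0.66*0.05
        = 0.057000 + 0.033000 = 0.090000
The terms with genuine card theft present sum to 0.033000, so
  P(genuine card theft | fraud alert, ¬cardholder travelling abroad) = 0.033000 / 0.090000 ≈ 0.3667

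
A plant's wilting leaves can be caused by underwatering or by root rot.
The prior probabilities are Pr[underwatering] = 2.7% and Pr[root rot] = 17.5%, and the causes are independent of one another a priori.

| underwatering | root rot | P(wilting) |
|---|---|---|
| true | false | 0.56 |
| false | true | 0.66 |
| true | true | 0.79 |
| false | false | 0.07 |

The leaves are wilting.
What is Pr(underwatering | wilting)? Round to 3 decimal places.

P(wilting) = 0.07·0.973·0.825 + 0.66·0.973·0.175 + 0.56·0.027·0.825 + 0.79·0.027·0.175 = 0.056191 + 0.112381 + 0.012474 + 0.003733 = 0.184779
The underwatering-present share is 0.012474 + 0.003733 = 0.016207.
P(underwatering | wilting) = 0.016207 / 0.184779 ≈ 0.088

Pr(underwatering | wilting) ≈ 0.088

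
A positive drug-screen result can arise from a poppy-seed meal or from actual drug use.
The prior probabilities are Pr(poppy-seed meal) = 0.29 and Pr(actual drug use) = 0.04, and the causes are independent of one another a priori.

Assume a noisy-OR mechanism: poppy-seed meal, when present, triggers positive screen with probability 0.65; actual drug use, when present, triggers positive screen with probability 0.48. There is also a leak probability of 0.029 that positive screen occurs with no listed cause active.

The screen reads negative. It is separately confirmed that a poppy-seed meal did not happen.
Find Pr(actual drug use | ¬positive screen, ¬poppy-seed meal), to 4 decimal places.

Pr(actual drug use | ¬positive screen, ¬poppy-seed meal) ≈ 0.0212

Under noisy-OR, P(positive screen | causes) = 1 − (1−0.029)·∏(1−qᵢ) over the active causes.
For the numerator, keep only actual drug use=true terms: 0.50492·0.04 = 0.020197
The normalizing constant is 0.971·0.96 + 0.50492·0.04 = 0.952357
Posterior = 0.020197 / 0.952357 ≈ 0.0212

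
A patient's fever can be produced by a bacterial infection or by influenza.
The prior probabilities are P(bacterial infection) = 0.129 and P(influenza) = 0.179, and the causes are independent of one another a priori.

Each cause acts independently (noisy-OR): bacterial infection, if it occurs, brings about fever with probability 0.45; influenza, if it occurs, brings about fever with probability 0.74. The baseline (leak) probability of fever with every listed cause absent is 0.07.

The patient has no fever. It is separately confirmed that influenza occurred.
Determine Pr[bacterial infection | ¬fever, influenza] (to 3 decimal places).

Under noisy-OR, P(fever | causes) = 1 − (1−0.07)·∏(1−qᵢ) over the active causes.
By total probability over both values of bacterial infection:
  P(¬fever | influenza) = 0.2418·0.871 + 0.13299·0.129
        = 0.210608 + 0.017156 = 0.227764
The terms with bacterial infection present sum to 0.017156, so
  P(bacterial infection | ¬fever, influenza) = 0.017156 / 0.227764 ≈ 0.075

Pr[bacterial infection | ¬fever, influenza] ≈ 0.075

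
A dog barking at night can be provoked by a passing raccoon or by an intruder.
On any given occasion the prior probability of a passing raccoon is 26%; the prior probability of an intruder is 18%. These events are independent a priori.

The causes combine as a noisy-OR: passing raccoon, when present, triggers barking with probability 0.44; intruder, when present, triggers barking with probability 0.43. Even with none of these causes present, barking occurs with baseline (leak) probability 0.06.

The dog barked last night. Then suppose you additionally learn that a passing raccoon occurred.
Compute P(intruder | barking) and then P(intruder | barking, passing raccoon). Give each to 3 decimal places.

P(intruder | barking) ≈ 0.408; P(intruder | barking, passing raccoon) ≈ 0.245

Under noisy-OR, P(barking | causes) = 1 − (1−0.06)·∏(1−qᵢ) over the active causes.
Numerator (weight on configurations with intruder): 0.061831 + 0.032758 = 0.094589
The normalizing constant is 0.06*0.74*0.82 + 0.4642*0.74*0.18 + 0.4736*0.26*0.82 + 0.699952*0.26*0.18 = 0.231969
Posterior = 0.094589 / 0.231969 ≈ 0.408

Now condition on the additional information:
For the numerator, keep only intruder=true terms: 0.699952×0.18 = 0.125991
The normalizing constant is 0.4736×0.82 + 0.699952×0.18 = 0.514343
Posterior = 0.125991 / 0.514343 ≈ 0.245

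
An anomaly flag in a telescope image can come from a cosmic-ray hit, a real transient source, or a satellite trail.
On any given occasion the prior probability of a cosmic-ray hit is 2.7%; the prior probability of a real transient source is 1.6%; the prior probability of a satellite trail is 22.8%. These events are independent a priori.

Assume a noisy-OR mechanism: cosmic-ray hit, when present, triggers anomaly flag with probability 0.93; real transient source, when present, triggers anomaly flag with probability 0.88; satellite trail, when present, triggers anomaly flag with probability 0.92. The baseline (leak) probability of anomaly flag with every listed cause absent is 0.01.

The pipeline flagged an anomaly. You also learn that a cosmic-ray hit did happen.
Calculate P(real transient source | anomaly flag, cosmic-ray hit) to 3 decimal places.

P(real transient source | anomaly flag, cosmic-ray hit) ≈ 0.017

Under noisy-OR, P(anomaly flag | causes) = 1 − (1−0.01)·∏(1−qᵢ) over the active causes.
Numerator (weight on configurations with real transient source): 0.012249 + 0.003646 = 0.015895
Denominator P(anomaly flag | cosmic-ray hit): 0.9307*0.984*0.772 + 0.994456*0.984*0.228 + 0.991684*0.016*0.772 + 0.999335*0.016*0.228 = 0.946007
Posterior = 0.015895 / 0.946007 ≈ 0.017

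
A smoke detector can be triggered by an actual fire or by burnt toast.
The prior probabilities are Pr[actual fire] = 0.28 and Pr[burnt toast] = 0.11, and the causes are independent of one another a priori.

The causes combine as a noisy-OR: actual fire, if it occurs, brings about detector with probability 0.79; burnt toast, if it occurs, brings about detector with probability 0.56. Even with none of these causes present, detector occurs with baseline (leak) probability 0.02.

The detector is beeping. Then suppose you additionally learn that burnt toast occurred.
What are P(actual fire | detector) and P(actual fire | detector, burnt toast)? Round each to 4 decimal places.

P(actual fire | detector) ≈ 0.7961; P(actual fire | detector, burnt toast) ≈ 0.3834

Under noisy-OR, P(detector | causes) = 1 − (1−0.02)·∏(1−qᵢ) over the active causes.
Sum P(detector|·) weighted by the priors over the 4 (actual fire, burnt toast) configurations:
  P(detector) = 0.02·0.72·0.89 + 0.5688·0.72·0.11 + 0.7942·0.28·0.89 + 0.909448·0.28·0.11
        = 0.012816 + 0.045049 + 0.197915 + 0.028011 = 0.283791
Configurations with actual fire contribute 0.225926, so
  P(actual fire | detector) = 0.225926 / 0.283791 ≈ 0.7961

Now also conditioning on burnt toast=true:
P(detector | burnt toast) = 0.5688×0.72 + 0.909448×0.28 = 0.409536 + 0.254645 = 0.664181
Restricting to configurations with actual fire present: 0.909448×0.28 = 0.254645.
P(actual fire | detector, burnt toast) = 0.254645 / 0.664181 ≈ 0.3834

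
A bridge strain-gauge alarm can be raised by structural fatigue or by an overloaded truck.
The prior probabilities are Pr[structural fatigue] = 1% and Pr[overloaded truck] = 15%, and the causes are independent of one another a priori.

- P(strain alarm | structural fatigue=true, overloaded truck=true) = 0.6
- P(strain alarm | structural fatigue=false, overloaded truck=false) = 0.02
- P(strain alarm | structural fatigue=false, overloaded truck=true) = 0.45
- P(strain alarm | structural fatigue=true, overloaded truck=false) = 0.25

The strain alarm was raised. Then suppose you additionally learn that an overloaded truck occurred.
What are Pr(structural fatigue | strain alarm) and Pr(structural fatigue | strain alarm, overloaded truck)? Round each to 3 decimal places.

Pr(structural fatigue | strain alarm) ≈ 0.035; Pr(structural fatigue | strain alarm, overloaded truck) ≈ 0.013

Weight on structural fatigue=true, given the evidence: 0.002125 + 0.000900 = 0.003025
Normalizer over all consistent configurations: 0.02*0.99*0.85 + 0.45*0.99*0.15 + 0.25*0.01*0.85 + 0.6*0.01*0.15 = 0.086680
P(structural fatigue | strain alarm) = 0.003025/0.086680 ≈ 0.035

Now also conditioning on overloaded truck=true:
P(strain alarm | overloaded truck) = 0.45·0.99 + 0.6·0.01 = 0.445500 + 0.006000 = 0.451500
Of this, 0.006000 comes from 0.6·0.01 (the structural fatigue=true cases).
So P(structural fatigue | strain alarm, overloaded truck) = 0.006000/0.451500 ≈ 0.013.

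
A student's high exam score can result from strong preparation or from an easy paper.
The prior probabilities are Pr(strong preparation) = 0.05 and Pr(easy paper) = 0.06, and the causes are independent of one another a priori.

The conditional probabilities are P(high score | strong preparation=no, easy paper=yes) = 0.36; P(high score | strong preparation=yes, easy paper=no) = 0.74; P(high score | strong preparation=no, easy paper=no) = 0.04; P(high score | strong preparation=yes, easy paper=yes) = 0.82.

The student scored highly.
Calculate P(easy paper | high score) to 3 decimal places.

Numerator (weight on configurations with easy paper): 0.020520 + 0.002460 = 0.022980
Normalizer over all consistent configurations: 0.04*0.95*0.94 + 0.36*0.95*0.06 + 0.74*0.05*0.94 + 0.82*0.05*0.06 = 0.093480
Posterior = 0.022980 / 0.093480 ≈ 0.246

P(easy paper | high score) ≈ 0.246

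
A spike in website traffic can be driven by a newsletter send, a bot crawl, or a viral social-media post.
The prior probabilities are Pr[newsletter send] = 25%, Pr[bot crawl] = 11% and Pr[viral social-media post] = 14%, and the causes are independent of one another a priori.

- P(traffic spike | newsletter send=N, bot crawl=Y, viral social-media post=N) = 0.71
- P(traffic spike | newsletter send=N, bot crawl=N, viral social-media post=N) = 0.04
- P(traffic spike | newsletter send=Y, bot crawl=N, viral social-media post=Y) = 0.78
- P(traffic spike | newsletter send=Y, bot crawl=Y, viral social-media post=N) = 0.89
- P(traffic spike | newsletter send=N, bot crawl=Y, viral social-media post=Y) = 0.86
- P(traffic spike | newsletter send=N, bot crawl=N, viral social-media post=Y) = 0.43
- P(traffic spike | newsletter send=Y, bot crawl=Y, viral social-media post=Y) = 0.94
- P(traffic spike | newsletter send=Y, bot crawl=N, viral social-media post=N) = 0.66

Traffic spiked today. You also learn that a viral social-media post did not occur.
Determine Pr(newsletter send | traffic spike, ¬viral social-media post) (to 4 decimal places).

Pr(newsletter send | traffic spike, ¬viral social-media post) ≈ 0.6677

Numerator (weight on configurations with newsletter send): 0.146850 + 0.024475 = 0.171325
Denominator P(traffic spike | ¬viral social-media post): 0.04×0.75×0.89 + 0.71×0.75×0.11 + 0.66×0.25×0.89 + 0.89×0.25×0.11 = 0.256600
Posterior = 0.171325 / 0.256600 ≈ 0.6677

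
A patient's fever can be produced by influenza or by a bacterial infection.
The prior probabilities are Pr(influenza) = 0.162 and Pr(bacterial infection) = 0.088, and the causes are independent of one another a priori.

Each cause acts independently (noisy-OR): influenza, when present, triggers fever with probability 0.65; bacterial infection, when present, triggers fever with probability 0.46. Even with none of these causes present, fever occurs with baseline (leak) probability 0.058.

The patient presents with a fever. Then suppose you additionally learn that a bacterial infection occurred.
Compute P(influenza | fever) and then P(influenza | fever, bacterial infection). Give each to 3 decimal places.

Under noisy-OR, P(fever | causes) = 1 − (1−0.058)·∏(1−qᵢ) over the active causes.
P(fever) = 0.058×0.838×0.912 + 0.49132×0.838×0.088 + 0.6703×0.162×0.912 + 0.821962×0.162×0.088 = 0.044327 + 0.036232 + 0.099033 + 0.011718 = 0.191310
The influenza-present share is 0.099033 + 0.011718 = 0.110751.
Hence the posterior is 0.110751/0.191310 ≈ 0.579.

Now condition on the additional information:
Sum P(fever|·) weighted by the priors over both values of influenza:
  P(fever | bacterial infection) = 0.49132×0.838 + 0.821962×0.162
        = 0.411726 + 0.133158 = 0.544884
Configurations with influenza contribute 0.133158, so
  P(influenza | fever, bacterial infection) = 0.133158 / 0.544884 ≈ 0.244
— bacterial infection explains away the evidence for influenza.

P(influenza | fever) ≈ 0.579; P(influenza | fever, bacterial infection) ≈ 0.244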